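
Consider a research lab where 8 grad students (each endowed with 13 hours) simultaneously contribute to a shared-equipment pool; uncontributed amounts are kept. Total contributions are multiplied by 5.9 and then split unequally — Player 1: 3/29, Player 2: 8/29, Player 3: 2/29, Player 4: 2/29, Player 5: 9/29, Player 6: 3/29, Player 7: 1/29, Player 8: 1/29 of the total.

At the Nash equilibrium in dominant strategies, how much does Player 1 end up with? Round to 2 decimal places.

28.87 hours

Player j's private return per contributed unit is 5.9 × (j's share). Contributing is weakly dominant for j when that share is at least 1/5.9 = 0.1695, and contributing 0 is dominant otherwise.
Player 2 and Player 5 are above the threshold, contributing 13 each; the remaining 6 contribute 0. Total contributed: 26.
Player 1 keeps 13 and receives 5.9 × 26 × 3/29 = 15.87 from the shared-equipment pool, for a payoff of 28.87.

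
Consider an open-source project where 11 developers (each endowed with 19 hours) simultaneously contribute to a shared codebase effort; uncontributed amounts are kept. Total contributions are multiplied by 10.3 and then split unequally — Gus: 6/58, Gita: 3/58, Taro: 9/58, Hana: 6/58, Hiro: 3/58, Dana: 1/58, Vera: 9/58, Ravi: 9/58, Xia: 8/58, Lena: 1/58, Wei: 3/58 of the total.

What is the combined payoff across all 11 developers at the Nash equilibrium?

1269.20 hours

Each unit j contributes comes back to j as 10.3 × (j's share), so j prefers to contribute only if that share exceeds 1/10.3 = 0.0971; otherwise keeping the unit dominates.
The shares above 0.0971 belong to Gus, Taro, Hana, Vera, Ravi and Xia, contributing 19 each; the remaining 5 contribute 0. Total contributed: 114.
The shared codebase effort pays out 10.3 × 114 = 1174.20 in total (split across the unequal shares, but the aggregate is all that matters for the group sum).
The 5 free-riders keep 19 each, adding 95. Group total = 95 + 1174.20 = 1269.20.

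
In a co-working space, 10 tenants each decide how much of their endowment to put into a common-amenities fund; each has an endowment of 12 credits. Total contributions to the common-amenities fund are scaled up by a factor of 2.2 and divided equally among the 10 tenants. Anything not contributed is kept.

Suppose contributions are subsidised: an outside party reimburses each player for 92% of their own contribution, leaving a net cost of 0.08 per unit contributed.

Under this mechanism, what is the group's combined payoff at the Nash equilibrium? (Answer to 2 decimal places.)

374.40 credits

The effective private return per unit is now (2.2/10) / 0.08 = 2.7500 > 1, so every player's dominant strategy flips to full contribution.
So the Nash equilibrium is full contribution by all 10; the group earns 10 × (12 × 0.92 + 2.2 × 12) = 374.40.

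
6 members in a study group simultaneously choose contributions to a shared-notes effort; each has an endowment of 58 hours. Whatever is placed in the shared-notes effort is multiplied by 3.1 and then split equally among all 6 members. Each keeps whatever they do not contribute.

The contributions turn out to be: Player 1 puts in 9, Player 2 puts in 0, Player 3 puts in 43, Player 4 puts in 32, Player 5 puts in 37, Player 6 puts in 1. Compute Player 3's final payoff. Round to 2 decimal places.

78.03 hours

Total contributed: 9 + 0 + 43 + 32 + 37 + 1 = 122.
Each receives 3.1 × 122 / 6 = 63.03 from the shared-notes effort.
Player 3 keeps 58 − 43 = 15, so Player 3's payoff is 15 + 63.03 = 78.03.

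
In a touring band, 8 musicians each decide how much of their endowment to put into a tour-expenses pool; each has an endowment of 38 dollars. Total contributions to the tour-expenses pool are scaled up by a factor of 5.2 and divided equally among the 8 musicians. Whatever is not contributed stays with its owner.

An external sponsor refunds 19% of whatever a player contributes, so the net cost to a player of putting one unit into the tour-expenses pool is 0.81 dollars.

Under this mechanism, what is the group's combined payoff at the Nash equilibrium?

304.00 dollars

With the mechanism, a contributed unit returns (5.2/8) / 0.81 = 0.8025 per unit of net cost — still below 1 — so contributing 0 remains dominant for every player.
Everyone keeps their endowment and the group total is 8 × 38 = 304.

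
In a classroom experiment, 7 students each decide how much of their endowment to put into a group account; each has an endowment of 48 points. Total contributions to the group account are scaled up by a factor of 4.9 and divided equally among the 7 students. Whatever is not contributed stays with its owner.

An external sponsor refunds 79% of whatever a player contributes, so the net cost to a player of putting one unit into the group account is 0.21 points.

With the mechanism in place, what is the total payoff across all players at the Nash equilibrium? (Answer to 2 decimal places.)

The effective private return per unit is now (4.9/7) / 0.21 = 3.3333 > 1, so every player's dominant strategy flips to full contribution.
At the Nash equilibrium everyone contributes 48. Group total payoff = 7 × (48 × 0.79 + 4.9 × 48) = 1911.84.

1911.84 points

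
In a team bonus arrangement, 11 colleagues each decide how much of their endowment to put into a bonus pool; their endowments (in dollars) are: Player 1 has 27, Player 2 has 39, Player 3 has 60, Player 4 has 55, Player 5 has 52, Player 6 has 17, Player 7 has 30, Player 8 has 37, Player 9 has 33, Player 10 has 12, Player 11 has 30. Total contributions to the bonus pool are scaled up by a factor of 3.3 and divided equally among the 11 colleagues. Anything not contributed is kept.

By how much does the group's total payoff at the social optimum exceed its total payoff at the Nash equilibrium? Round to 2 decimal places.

901.60 dollars

The private return per contributed unit is 3.3/11 = 0.3000 < 1 for every player regardless of endowment, so the Nash equilibrium is zero contribution and the group total is Σ E_j = 27 + 39 + 60 + 55 + 52 + 17 + 30 + 37 + 33 + 12 + 30 = 392.
Each contributed unit returns 3.300 to the group, so the social optimum is full contribution by everyone: group total = 3.300 × 392 = 1293.60.
Efficiency loss = (3.300 − 1) × 392 = 901.60.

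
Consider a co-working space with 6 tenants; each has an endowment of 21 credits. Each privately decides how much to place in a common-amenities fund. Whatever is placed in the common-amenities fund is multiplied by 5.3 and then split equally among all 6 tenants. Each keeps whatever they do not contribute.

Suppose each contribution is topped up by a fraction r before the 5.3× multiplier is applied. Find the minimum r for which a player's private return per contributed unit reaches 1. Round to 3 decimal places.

With matching at rate r, one contributed unit becomes (1 + r) in the common-amenities fund and returns 5.3 × (1 + r) / 6 to the contributor.
Setting this equal to 1: 1 + r = 6/5.3 = 1.1321.
So the minimum matching rate is r = 1.1321 − 1 = 0.132.

0.132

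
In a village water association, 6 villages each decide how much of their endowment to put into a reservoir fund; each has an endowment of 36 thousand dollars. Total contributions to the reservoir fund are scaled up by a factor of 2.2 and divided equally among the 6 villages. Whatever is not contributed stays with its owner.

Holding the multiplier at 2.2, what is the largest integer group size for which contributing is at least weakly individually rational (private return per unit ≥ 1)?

2

Private return per unit is 2.2/(group size), which is ≥ 1 whenever the group size is ≤ 2.2.
The largest such integer is 2.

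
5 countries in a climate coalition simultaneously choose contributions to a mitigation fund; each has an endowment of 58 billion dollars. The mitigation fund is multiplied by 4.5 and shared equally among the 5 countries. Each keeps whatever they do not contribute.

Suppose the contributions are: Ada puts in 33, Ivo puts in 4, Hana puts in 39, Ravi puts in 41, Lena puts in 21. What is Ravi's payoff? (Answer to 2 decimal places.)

141.20 billion dollars

Total contributed: 33 + 4 + 39 + 41 + 21 = 138.
Each receives 4.5 × 138 / 5 = 124.20 from the mitigation fund.
Ravi keeps 58 − 41 = 17, so Ravi's payoff is 17 + 124.20 = 141.20.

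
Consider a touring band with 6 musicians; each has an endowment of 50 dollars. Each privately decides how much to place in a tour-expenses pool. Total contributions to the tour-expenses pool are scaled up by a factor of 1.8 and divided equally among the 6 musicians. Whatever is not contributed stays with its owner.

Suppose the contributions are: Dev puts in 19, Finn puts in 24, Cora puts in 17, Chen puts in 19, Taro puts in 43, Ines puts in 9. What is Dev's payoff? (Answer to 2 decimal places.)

70.30 dollars

Total contributed: 19 + 24 + 17 + 19 + 43 + 9 = 131.
Each receives 1.8 × 131 / 6 = 39.30 from the tour-expenses pool.
Dev keeps 50 − 19 = 31, so Dev's payoff is 31 + 39.30 = 70.30.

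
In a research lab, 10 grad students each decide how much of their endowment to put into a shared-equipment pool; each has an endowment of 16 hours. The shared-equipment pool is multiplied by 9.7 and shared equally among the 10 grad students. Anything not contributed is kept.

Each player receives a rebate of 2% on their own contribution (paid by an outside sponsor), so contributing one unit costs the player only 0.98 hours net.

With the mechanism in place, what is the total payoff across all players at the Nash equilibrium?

The effective private return is (9.7/10) / 0.98 = 0.9898, which is still under 1, so the mechanism doesn't change anyone's dominant strategy: zero contribution.
Everyone keeps their endowment and the group total is 10 × 16 = 160.

160.00 hours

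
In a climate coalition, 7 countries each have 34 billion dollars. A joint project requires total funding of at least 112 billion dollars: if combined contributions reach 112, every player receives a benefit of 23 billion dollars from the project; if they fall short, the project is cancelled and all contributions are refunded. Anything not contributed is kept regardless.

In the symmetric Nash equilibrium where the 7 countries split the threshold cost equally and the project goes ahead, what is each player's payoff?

41 billion dollars

Equal share of the threshold: 112/7 = 16.
At this profile no one gains by cutting their contribution: any cut drops the total below 112, the project is cancelled, contributions are refunded, and the deviator ends with 34, which is less than 34 − 16 + 23 = 41. Contributing more than 16 just wastes the excess. So contributing exactly 16 is a best response.
Each player's payoff: 34 − 16 + 23 = 41.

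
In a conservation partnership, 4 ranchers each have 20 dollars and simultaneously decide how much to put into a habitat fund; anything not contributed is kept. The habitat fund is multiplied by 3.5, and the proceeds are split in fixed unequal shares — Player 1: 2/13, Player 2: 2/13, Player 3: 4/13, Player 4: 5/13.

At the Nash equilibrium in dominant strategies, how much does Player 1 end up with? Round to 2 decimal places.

A player with share s gets back 3.5·s per unit contributed, so full contribution is dominant for anyone with s > 1/3.5 = 0.2857 and zero contribution is dominant for anyone below.
Player 3 and Player 4 clear that bar, contributing 20 each; the remaining 2 contribute 0. Total contributed: 40.
Player 1 keeps 20 and receives 3.5 × 40 × 2/13 = 21.54 from the habitat fund, for a payoff of 41.54.

41.54 dollars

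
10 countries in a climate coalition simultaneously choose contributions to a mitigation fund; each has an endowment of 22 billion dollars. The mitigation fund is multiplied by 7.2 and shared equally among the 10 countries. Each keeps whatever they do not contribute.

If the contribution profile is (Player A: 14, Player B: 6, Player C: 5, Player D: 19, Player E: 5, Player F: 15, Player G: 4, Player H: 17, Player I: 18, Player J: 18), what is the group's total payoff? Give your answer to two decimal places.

Total contributed: 14 + 6 + 5 + 19 + 5 + 15 + 4 + 17 + 18 + 18 = 121; total kept: 10 × 22 − 121 = 99.
The mitigation fund pays out 7.2 × 121 = 871.20 in aggregate.
Group total = 99 + 871.20 = 970.20.

970.20 billion dollars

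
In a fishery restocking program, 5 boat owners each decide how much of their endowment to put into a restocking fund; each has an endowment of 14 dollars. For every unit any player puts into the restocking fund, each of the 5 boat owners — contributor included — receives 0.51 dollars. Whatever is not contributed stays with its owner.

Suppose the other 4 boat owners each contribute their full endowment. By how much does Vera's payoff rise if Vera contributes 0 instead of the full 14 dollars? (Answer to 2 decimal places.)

Switching from a contribution of 14 to 0 lets Vera keep an extra 14 dollars, but lowers the restocking fund by 14, which costs Vera their own share of that drop: 0.51 × 14 = 7.14.
Net gain = 14 − 7.14 = 6.86. The private return per contributed unit (0.51) is below 1, so free-riding is indeed the best response regardless of what the others do.

6.86 dollars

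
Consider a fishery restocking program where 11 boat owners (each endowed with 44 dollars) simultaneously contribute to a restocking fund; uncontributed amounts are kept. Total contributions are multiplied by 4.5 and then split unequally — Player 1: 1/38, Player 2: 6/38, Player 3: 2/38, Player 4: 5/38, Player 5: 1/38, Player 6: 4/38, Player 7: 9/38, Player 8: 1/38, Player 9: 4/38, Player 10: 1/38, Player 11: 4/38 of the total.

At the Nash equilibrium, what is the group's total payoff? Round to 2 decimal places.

638.00 dollars

Each unit j contributes comes back to j as 4.5 × (j's share), so j prefers to contribute only if that share exceeds 1/4.5 = 0.2222; otherwise keeping the unit dominates.
The only share above 0.2222 is Player 7's 9/38, contributing 44; the remaining 10 contribute 0. Total contributed: 44.
The restocking fund pays out 4.5 × 44 = 198.00 in total (split across the unequal shares, but the aggregate is all that matters for the group sum).
The 10 free-riders keep 44 each, adding 440. Group total = 440 + 198.00 = 638.00.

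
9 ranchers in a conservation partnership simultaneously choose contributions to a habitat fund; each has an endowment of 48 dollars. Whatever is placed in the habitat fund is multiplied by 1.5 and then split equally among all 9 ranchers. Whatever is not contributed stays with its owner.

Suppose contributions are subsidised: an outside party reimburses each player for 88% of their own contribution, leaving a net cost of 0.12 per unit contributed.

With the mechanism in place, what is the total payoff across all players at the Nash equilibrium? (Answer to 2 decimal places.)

Under the mechanism each unit contributed yields (1.5/9) / 0.12 = 1.3889 back to its contributor per unit of net cost, which exceeds 1, making full contribution the dominant choice for everyone.
At the Nash equilibrium everyone contributes 48. Group total payoff = 9 × (48 × 0.88 + 1.5 × 48) = 1028.16.

1028.16 dollars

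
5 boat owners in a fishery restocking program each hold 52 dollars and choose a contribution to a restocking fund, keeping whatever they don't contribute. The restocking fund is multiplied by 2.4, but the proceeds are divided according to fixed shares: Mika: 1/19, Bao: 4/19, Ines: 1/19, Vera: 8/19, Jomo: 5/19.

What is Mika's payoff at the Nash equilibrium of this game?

58.57 dollars

For player j, contributing a unit is worthwhile iff 2.4 × (j's share) ≥ 1, i.e. iff j's share is at least 0.4167.
The only share above 0.4167 is Vera's 8/19, contributing 52; the remaining 4 contribute 0. Total contributed: 52.
Mika keeps 52 and receives 2.4 × 52 × 1/19 = 6.57 from the restocking fund, for a payoff of 58.57.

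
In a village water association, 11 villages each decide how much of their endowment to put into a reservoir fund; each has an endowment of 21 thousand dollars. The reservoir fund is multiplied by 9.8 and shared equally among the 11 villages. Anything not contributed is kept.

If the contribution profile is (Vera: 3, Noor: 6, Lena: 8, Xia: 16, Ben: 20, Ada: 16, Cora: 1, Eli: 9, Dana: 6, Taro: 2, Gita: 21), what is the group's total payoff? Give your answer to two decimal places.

Total contributed: 3 + 6 + 8 + 16 + 20 + 16 + 1 + 9 + 6 + 2 + 21 = 108; total kept: 11 × 21 − 108 = 123.
The reservoir fund pays out 9.8 × 108 = 1058.40 in aggregate.
Group total = 123 + 1058.40 = 1181.40.

1181.40 thousand dollars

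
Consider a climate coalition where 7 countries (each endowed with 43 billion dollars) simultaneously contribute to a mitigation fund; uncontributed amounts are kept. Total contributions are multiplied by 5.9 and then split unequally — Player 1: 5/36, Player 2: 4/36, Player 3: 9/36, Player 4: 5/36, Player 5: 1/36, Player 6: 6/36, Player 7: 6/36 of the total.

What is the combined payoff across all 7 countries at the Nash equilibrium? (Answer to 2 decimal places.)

Player j's private return per contributed unit is 5.9 × (j's share). Contributing is weakly dominant for j when that share is at least 1/5.9 = 0.1695, and contributing 0 is dominant otherwise.
The only share above 0.1695 is Player 3's 9/36, contributing 43; the remaining 6 contribute 0. Total contributed: 43.
The mitigation fund pays out 5.9 × 43 = 253.70 in total (split across the unequal shares, but the aggregate is all that matters for the group sum).
The 6 free-riders keep 43 each, adding 258. Group total = 258 + 253.70 = 511.70.

511.70 billion dollars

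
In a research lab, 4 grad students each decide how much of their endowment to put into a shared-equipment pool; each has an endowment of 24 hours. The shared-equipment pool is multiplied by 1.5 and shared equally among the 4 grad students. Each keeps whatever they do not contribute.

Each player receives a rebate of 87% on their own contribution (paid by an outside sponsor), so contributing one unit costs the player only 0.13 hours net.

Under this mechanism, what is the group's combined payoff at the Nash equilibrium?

227.52 hours

With the mechanism, a contributed unit returns (1.5/4) / 0.13 = 2.8846 per unit of net cost to the contributor — now above 1 — so contributing fully is weakly dominant for every player.
At the Nash equilibrium everyone contributes 24. Group total payoff = 4 × (24 × 0.87 + 1.5 × 24) = 227.52.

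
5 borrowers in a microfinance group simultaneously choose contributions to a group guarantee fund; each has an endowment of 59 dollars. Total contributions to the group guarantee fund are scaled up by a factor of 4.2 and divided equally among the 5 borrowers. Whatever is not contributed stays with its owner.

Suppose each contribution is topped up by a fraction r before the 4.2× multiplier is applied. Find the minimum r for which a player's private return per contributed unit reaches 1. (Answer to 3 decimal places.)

With matching at rate r, one contributed unit becomes (1 + r) in the group guarantee fund and returns 4.2 × (1 + r) / 5 to the contributor.
Setting this equal to 1: 1 + r = 5/4.2 = 1.1905.
So the minimum matching rate is r = 1.1905 − 1 = 0.190.

0.190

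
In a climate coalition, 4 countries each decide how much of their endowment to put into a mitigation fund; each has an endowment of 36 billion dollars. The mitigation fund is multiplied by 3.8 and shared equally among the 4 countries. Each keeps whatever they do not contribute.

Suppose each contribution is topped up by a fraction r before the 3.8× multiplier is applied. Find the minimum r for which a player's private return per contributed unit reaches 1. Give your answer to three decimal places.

0.053

With matching at rate r, one contributed unit becomes (1 + r) in the mitigation fund and returns 3.8 × (1 + r) / 4 to the contributor.
Setting this equal to 1: 1 + r = 4/3.8 = 1.0526.
So the minimum matching rate is r = 1.0526 − 1 = 0.053.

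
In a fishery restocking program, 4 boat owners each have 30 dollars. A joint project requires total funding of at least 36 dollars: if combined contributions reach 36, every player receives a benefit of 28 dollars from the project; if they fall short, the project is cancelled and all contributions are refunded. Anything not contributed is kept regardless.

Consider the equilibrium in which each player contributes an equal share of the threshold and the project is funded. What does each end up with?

Equal share of the threshold: 36/4 = 9.
At this profile no one gains by cutting their contribution: any cut drops the total below 36, the project is cancelled, contributions are refunded, and the deviator ends with 30, which is less than 30 − 9 + 28 = 49. Contributing more than 9 just wastes the excess. So contributing exactly 9 is a best response.
Each player's payoff: 30 − 9 + 28 = 49.

49 dollars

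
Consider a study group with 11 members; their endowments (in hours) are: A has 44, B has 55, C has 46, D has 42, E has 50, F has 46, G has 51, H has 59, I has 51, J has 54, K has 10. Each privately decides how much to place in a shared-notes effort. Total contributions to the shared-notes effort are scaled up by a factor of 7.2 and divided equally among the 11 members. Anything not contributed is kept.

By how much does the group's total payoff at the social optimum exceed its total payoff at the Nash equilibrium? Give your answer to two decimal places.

The private return per contributed unit is 7.2/11 = 0.6545 < 1 for every player regardless of endowment, so the Nash equilibrium is zero contribution and the group total is Σ E_j = 44 + 55 + 46 + 42 + 50 + 46 + 51 + 59 + 51 + 54 + 10 = 508.
Each contributed unit returns 7.200 to the group, so the social optimum is full contribution by everyone: group total = 7.200 × 508 = 3657.60.
Efficiency loss = (7.200 − 1) × 508 = 3149.60.

3149.60 hours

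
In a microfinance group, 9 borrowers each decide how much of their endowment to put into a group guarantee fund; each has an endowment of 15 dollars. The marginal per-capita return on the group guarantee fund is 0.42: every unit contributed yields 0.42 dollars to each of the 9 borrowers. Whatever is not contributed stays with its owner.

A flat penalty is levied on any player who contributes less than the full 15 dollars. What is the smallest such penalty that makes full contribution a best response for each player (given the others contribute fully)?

Given the others contribute fully, the best deviation is to contribute 0 (any partial contribution still incurs the fine and gives up units whose private return 0.42 is below 1).
Deviating from 15 to 0 saves 15 dollars but forfeits the deviator's share of the drop in the group guarantee fund: 0.42 × 15 = 6.30.
So the deviation gain is 15 − 6.30 = 8.70, and the fine must be at least 8.70 dollars to wipe it out.

8.70 dollars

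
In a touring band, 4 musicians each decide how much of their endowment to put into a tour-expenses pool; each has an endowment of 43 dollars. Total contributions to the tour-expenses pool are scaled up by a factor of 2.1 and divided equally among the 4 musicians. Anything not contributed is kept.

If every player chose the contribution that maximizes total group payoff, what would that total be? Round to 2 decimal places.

361.20 dollars

Each contributed unit returns 2.100 to the group as a whole (0.5250 to each of 4 players), which exceeds 1, so the social optimum is full contribution: group total = 2.100 × 172 = 361.20.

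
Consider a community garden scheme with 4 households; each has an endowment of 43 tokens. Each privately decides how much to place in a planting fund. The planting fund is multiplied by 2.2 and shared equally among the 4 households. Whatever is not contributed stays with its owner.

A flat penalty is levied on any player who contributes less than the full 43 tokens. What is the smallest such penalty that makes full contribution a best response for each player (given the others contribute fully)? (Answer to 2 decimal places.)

19.35 tokens

Given the others contribute fully, the best deviation is to contribute 0 (any partial contribution still incurs the fine and gives up units whose private return 0.5500 is below 1).
Deviating from 43 to 0 saves 43 tokens but forfeits the deviator's share of the drop in the planting fund: 2.2/4 × 43 = 23.65.
So the deviation gain is 43 − 23.65 = 19.35, and the fine must be at least 19.35 tokens to wipe it out.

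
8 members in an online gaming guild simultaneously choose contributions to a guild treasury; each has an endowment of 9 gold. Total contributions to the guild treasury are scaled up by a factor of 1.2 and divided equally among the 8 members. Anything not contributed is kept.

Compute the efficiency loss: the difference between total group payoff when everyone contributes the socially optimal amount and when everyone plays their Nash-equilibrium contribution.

14.40 gold

Each contributed unit returns 1.2/8 = 0.1500 to its contributor — below 1 — so contributing 0 is dominant for every player. At the Nash equilibrium everyone keeps their 9, and the group total is 8 × 9 = 72.
Each contributed unit returns 1.200 to the group as a whole (0.1500 to each of 8 players), which exceeds 1, so the social optimum is full contribution: group total = 1.200 × 72 = 86.40.
Efficiency loss = 86.40 − 72 = 14.40.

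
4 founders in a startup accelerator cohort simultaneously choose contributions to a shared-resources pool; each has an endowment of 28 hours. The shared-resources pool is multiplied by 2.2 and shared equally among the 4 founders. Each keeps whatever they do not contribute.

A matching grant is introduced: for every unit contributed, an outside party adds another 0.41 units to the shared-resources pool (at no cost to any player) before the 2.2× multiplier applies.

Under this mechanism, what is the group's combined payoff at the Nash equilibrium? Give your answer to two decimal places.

112.00 hours

With the mechanism, a contributed unit returns 2.2 × 1.41 / 4 = 0.7755 per unit of net cost — still below 1 — so contributing 0 remains dominant for every player.
At the Nash equilibrium no one contributes; group total payoff = 4 × 28 = 112.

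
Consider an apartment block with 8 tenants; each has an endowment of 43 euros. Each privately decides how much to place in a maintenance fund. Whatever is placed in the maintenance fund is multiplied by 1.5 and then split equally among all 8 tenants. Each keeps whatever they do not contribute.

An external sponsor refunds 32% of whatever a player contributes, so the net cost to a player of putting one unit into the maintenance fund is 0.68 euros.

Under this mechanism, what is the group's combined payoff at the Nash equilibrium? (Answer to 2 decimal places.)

344.00 euros

The effective private return is (1.5/8) / 0.68 = 0.2757, which is still under 1, so the mechanism doesn't change anyone's dominant strategy: zero contribution.
At the Nash equilibrium no one contributes; group total payoff = 8 × 43 = 344.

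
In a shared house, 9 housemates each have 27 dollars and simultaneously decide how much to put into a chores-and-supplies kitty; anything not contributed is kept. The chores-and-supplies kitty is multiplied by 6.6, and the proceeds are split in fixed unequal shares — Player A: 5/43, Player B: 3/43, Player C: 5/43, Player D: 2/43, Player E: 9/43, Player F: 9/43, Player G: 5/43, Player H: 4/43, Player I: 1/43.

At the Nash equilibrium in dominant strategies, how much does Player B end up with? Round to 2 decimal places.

51.87 dollars

For player j, contributing a unit is worthwhile iff 6.6 × (j's share) ≥ 1, i.e. iff j's share is at least 0.1515.
The shares above 0.1515 belong to Player E and Player F, contributing 27 each; the remaining 7 contribute 0. Total contributed: 54.
Player B keeps 27 and receives 6.6 × 54 × 3/43 = 24.87 from the chores-and-supplies kitty, for a payoff of 51.87.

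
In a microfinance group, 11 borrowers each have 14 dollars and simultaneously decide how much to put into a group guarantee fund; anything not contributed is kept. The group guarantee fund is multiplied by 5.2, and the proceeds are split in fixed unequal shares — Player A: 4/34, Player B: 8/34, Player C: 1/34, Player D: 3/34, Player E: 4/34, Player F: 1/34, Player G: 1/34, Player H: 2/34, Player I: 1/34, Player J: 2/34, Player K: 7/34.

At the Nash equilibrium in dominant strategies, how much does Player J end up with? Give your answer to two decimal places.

22.56 dollars

Player j's private return per contributed unit is 5.2 × (j's share). Contributing is weakly dominant for j when that share is at least 1/5.2 = 0.1923, and contributing 0 is dominant otherwise.
The shares above 0.1923 belong to Player B and Player K, contributing 14 each; the remaining 9 contribute 0. Total contributed: 28.
Player J keeps 14 and receives 5.2 × 28 × 2/34 = 8.56 from the group guarantee fund, for a payoff of 22.56.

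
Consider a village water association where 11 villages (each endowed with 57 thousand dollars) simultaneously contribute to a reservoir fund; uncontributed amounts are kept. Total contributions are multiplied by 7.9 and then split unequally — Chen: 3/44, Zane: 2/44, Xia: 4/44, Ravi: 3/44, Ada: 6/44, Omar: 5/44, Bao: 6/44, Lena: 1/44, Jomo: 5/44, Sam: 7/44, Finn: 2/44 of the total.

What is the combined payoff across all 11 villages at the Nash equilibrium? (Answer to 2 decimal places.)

1806.90 thousand dollars

Player j's private return per contributed unit is 7.9 × (j's share). Contributing is weakly dominant for j when that share is at least 1/7.9 = 0.1266, and contributing 0 is dominant otherwise.
Ada, Bao and Sam are above the threshold, contributing 57 each; the remaining 8 contribute 0. Total contributed: 171.
The reservoir fund pays out 7.9 × 171 = 1350.90 in total (split across the unequal shares, but the aggregate is all that matters for the group sum).
The 8 free-riders keep 57 each, adding 456. Group total = 456 + 1350.90 = 1806.90.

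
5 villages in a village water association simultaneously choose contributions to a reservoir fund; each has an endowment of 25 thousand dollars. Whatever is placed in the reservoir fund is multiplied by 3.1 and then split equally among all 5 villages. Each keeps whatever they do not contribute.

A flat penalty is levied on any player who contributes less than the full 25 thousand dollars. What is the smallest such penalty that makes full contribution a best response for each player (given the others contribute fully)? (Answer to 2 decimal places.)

9.50 thousand dollars

Given the others contribute fully, the best deviation is to contribute 0 (any partial contribution still incurs the fine and gives up units whose private return 0.6200 is below 1).
Deviating from 25 to 0 saves 25 thousand dollars but forfeits the deviator's share of the drop in the reservoir fund: 3.1/5 × 25 = 15.50.
So the deviation gain is 25 − 15.50 = 9.50, and the fine must be at least 9.50 thousand dollars to wipe it out.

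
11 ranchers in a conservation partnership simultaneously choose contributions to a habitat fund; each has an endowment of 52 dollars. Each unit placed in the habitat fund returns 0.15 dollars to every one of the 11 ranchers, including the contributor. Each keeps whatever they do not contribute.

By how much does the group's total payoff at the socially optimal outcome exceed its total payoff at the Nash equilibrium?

The private return per contributed unit is 0.15 < 1, so contributing 0 is dominant for every player. At the Nash equilibrium everyone keeps their 52, and the group total is 11 × 52 = 572.
Each contributed unit returns 1.650 to the group as a whole (0.15 to each of 11 players), which exceeds 1, so the social optimum is full contribution: group total = 1.650 × 572 = 943.80.
Efficiency loss = 943.80 − 572 = 371.80.

371.80 dollars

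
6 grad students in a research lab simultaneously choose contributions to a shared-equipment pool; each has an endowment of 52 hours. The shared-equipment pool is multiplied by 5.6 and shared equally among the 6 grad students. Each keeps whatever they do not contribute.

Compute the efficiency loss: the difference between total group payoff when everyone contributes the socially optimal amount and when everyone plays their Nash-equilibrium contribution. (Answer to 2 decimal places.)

1435.20 hours

Each contributed unit returns 5.6/6 = 0.9333 to its contributor — below 1 — so contributing 0 is dominant for every player. At the Nash equilibrium everyone keeps their 52, and the group total is 6 × 52 = 312.
Each contributed unit returns 5.600 to the group as a whole (0.9333 to each of 6 players), which exceeds 1, so the social optimum is full contribution: group total = 5.600 × 312 = 1747.20.
Efficiency loss = 1747.20 − 312 = 1435.20.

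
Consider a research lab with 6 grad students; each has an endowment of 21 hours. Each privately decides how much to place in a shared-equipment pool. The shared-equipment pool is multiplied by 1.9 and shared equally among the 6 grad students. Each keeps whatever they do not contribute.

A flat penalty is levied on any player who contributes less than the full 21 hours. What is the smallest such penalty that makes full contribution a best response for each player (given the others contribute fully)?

14.35 hours

Given the others contribute fully, the best deviation is to contribute 0 (any partial contribution still incurs the fine and gives up units whose private return 0.3167 is below 1).
Deviating from 21 to 0 saves 21 hours but forfeits the deviator's share of the drop in the shared-equipment pool: 1.9/6 × 21 = 6.65.
So the deviation gain is 21 − 6.65 = 14.35, and the fine must be at least 14.35 hours to wipe it out.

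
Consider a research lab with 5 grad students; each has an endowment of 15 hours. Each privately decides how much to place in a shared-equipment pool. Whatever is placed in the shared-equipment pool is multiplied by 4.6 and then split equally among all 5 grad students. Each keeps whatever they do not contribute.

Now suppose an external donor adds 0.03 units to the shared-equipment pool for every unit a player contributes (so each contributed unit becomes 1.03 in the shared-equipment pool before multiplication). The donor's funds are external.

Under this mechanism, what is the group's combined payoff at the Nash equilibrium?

With the mechanism, a contributed unit returns 4.6 × 1.03 / 5 = 0.9476 per unit of net cost — still below 1 — so contributing 0 remains dominant for every player.
At the Nash equilibrium no one contributes; group total payoff = 5 × 15 = 75.

75.00 hours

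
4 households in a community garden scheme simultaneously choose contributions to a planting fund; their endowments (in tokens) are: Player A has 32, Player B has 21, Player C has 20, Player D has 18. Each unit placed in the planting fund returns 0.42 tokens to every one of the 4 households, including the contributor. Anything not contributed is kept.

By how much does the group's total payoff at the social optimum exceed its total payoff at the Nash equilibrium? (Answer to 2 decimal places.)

The private return per contributed unit is 0.42 < 1 for everyone, so the Nash equilibrium is zero contribution and the group total is Σ E_j = 32 + 21 + 20 + 18 = 91.
Each contributed unit returns 1.680 to the group, so the social optimum is full contribution by everyone: group total = 1.680 × 91 = 152.88.
Efficiency loss = (1.680 − 1) × 91 = 61.88.

61.88 tokens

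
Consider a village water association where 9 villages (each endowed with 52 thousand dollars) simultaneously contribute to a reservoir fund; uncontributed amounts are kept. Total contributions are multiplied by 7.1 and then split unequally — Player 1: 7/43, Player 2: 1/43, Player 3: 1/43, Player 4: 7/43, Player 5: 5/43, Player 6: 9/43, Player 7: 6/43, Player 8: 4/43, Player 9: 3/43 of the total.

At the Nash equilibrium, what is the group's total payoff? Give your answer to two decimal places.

1419.60 thousand dollars

A player with share s gets back 7.1·s per unit contributed, so full contribution is dominant for anyone with s > 1/7.1 = 0.1408 and zero contribution is dominant for anyone below.
The shares above 0.1408 belong to Player 1, Player 4 and Player 6, contributing 52 each; the remaining 6 contribute 0. Total contributed: 156.
The reservoir fund pays out 7.1 × 156 = 1107.60 in total (split across the unequal shares, but the aggregate is all that matters for the group sum).
The 6 free-riders keep 52 each, adding 312. Group total = 312 + 1107.60 = 1419.60.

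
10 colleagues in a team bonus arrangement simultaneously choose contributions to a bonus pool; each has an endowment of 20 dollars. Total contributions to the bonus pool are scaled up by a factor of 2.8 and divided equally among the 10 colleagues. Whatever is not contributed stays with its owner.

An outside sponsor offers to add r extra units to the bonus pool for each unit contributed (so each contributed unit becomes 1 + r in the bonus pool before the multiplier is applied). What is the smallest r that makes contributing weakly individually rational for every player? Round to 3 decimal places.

With matching at rate r, one contributed unit becomes (1 + r) in the bonus pool and returns 2.8 × (1 + r) / 10 to the contributor.
Setting this equal to 1: 1 + r = 10/2.8 = 3.5714.
So the minimum matching rate is r = 3.5714 − 1 = 2.571.

2.571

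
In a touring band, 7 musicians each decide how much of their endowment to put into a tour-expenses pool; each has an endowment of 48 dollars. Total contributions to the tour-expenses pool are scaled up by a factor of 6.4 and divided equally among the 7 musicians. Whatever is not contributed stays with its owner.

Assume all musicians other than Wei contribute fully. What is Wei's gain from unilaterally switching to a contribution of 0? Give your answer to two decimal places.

Switching from a contribution of 48 to 0 lets Wei keep an extra 48 dollars, but lowers the tour-expenses pool by 48, which costs Wei their own share of that drop: 6.4/7 × 48 = 43.89.
Net gain = 48 − 43.89 = 4.11. The private return per contributed unit (0.9143) is below 1, so free-riding is indeed the best response regardless of what the others do.

4.11 dollars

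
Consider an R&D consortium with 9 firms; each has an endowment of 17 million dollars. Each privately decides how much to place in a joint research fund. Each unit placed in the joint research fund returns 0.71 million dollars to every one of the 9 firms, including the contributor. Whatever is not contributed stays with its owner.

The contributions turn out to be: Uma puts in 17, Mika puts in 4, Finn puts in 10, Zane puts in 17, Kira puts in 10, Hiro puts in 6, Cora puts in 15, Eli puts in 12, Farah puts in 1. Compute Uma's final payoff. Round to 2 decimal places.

Total contributed: 17 + 4 + 10 + 17 + 10 + 6 + 15 + 12 + 1 = 92.
Each receives 0.71 × 92 = 65.32 from the joint research fund.
Uma keeps 17 − 17 = 0, so Uma's payoff is 0 + 65.32 = 65.32.

65.32 million dollars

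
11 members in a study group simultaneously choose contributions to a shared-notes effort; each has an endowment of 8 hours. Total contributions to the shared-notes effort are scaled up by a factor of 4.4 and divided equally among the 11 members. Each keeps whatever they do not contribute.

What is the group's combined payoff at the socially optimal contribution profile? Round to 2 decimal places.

387.20 hours

Each contributed unit returns 4.400 to the group as a whole (0.4000 to each of 11 players), which exceeds 1, so the social optimum is full contribution: group total = 4.400 × 88 = 387.20.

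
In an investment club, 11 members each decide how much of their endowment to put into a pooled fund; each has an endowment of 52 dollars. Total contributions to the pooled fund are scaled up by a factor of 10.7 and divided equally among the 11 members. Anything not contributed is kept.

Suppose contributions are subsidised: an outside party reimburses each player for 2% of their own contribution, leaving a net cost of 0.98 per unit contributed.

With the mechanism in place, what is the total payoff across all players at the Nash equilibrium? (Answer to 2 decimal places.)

With the mechanism, a contributed unit returns (10.7/11) / 0.98 = 0.9926 per unit of net cost — still below 1 — so contributing 0 remains dominant for every player.
Everyone keeps their endowment and the group total is 11 × 52 = 572.

572.00 dollars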